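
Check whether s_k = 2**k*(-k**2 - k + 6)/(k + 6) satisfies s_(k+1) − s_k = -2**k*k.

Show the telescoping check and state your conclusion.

s_(k+1) = 2**(k + 1)*(-k - (k + 1)**2 + 5)/(k + 7)
s_(k+1) − s_k = 2**k*(-k**3 - 10*k**2 - 27*k + 6)/(k**2 + 13*k + 42)
(s_(k+1) − s_k) − t_k = 3*2**k*(k**2 + 5*k + 2)/(k**2 + 13*k + 42)

Invalid: residual 3*2**k*(k**2 + 5*k + 2)/(k**2 + 13*k + 42) ≠ 0.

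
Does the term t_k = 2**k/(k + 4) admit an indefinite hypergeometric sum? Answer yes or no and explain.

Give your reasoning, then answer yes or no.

No — negative degree bound, so no certificate f.

Ratio r(k) = 2*(k + 4)/(k + 5).
A = 2*k + 8, B = k + 5, C = 1.
Key eq: (2*k + 8)·f(k+1) = (k + 4)·f(k) + (1).
d = -1 from the (1,1,0) case.
Bound -1 < 0, so the key equation has no polynomial solution.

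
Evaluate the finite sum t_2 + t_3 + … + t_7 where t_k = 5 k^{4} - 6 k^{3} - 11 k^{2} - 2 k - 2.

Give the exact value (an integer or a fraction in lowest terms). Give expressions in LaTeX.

Step 1: r(k) = (5*k**4 + 14*k**3 + k**2 - 22*k - 16)/(5*k**4 - 6*k**3 - 11*k**2 - 2*k - 2).
Factor: A=1; B=1; C=k**4 - 6*k**3/5 - 11*k**2/5 - 2*k/5 - 2/5.
Set up (1)·f(k+1) − (1)·f(k) − (k**4 - 6*k**3/5 - 11*k**2/5 - 2*k/5 - 2/5) = 0.
Bound: deg f ≤ 5.
Match coefficients ⇒ f(k) = k*(k + 1)*(k**3 - 5*k**2 + 6*k - 3)/5.
Then R = B(k−1)f/C = k*(k**3 - 5*k**2 + 6*k - 3)/(5*k**3 - 11*k**2 - 2), so s_k = R(k)·t_k = k*(k**4 - 4*k**3 + k**2 + 3*k - 3).
Verify: 5*k**4 - 6*k**3 - 11*k**2 - 2*k - 2 matches t_k.
Telescoping: Σ = s_(8) − s_(2) = 17064 − (-18) = 17082.

Σ = 17082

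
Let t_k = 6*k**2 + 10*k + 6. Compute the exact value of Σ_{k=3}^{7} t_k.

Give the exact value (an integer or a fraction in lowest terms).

Σ = 1090

The ratio is (3*k**2 + 11*k + 11)/(3*k**2 + 5*k + 3).
So A=1 and B=1, with C=k**2 + 5*k/3 + 1.
Set up (1)·f(k+1) − (1)·f(k) − (k**2 + 5*k/3 + 1) = 0.
d = 3 from the (0,0,2) case.
Match coefficients ⇒ f(k) = k*(k**2 + k + 1)/3.
R(k) = B(k−1)·f(k)/C(k) = k*(k**2 + k + 1)/(3*k**2 + 5*k + 3); s_k = R·t_k = 2*k*(k**2 + k + 1).
Verify: 6*k**2 + 10*k + 6 matches t_k.
Telescoping: Σ = s_(8) − s_(3) = 1168 − (78) = 1090.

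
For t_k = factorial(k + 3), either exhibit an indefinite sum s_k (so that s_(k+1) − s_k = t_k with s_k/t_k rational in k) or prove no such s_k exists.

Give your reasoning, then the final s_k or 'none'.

Step 1: r(k) = k + 4.
So A=k + 4 and B=1, with C=1.
Set up (k + 4)·f(k+1) − (1)·f(k) − (1) = 0.
d = -1 from the (1,0,0) case.
d = -1 < 0 ⇒ no nonzero polynomial f; not summable.

not Gosper-summable; s_k does not exist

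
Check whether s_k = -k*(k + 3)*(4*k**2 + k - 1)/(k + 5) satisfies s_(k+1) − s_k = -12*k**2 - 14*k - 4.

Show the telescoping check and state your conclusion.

Invalid: residual 2*(8*k**3 + 73*k**2 + 75*k + 20)/(k**2 + 11*k + 30) ≠ 0.

s_(k+1) = -(k + 1)*(k + 4)*(k + 4*(k + 1)**2)/(k + 6)
s_(k+1) − s_k = 2*(-6*k**4 - 65*k**3 - 186*k**2 - 157*k - 40)/(k**2 + 11*k + 30)
(s_(k+1) − s_k) − t_k = 2*(8*k**3 + 73*k**2 + 75*k + 20)/(k**2 + 11*k + 30)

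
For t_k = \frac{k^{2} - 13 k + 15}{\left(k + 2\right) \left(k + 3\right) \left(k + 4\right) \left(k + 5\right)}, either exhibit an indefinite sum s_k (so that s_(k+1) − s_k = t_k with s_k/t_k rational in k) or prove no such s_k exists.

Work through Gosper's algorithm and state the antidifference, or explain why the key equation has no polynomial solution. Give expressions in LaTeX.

Ratio r(k) = (k + 2)*(-13*k + (k + 1)**2 + 2)/((k + 6)*(k**2 - 13*k + 15)).
Normal form (A,B,C) = (k + 2, k + 6, k**2 - 13*k + 15).
Need (k + 2)·f(k+1) − (k + 5)·f(k) = k**2 - 13*k + 15.
deg f ≤ 3 (via 1,1,2).
Coefficient equations give f(k) = k*(k**2 + k + 58)/8.
So s_k = (B(k−1)f/C)·t_k = (k*(k + 5)*(k**2 + k + 58)/(8*(k**2 - 13*k + 15)))·t_k = k*(k**2 + k + 58)/(8*(k + 2)*(k + 3)*(k + 4)).
Verify: (k**2 - 13*k + 15)/(k**4 + 14*k**3 + 71*k**2 + 154*k + 120) matches t_k.

s_k = \frac{k \left(k^{2} + k + 58\right)}{8 \left(k + 2\right) \left(k + 3\right) \left(k + 4\right)}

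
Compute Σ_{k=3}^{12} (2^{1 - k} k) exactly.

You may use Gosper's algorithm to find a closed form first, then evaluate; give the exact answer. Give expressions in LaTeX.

Σ = 2041/1024

Ratio r(k) = (k + 1)/(2*k).
Take A(k)=1/2, B(k)=1, C(k)=k.
Solve (1/2)·f(k+1) − (1)·f(k) = k.
d = 1 from the (0,0,1) case.
Match coefficients ⇒ f(k) = -2*(k + 1).
Get s_k = R·t_k = 2**(2 - k)*(-k - 1) with R(k) = B(k−1)f(k)/C(k) = -2*(k + 1)/k.
s_(k+1) − s_k = 2**(1 - k)*k = t_k.
Sum = s_(13) − s_(3); s_(13) = -7/1024, s_(3) = -2 ⇒ 2041/1024.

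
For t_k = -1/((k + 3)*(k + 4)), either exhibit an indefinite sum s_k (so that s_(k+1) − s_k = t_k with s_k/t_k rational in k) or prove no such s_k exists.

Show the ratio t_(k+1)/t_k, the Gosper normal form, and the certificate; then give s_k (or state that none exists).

Step 1: r(k) = (k + 3)/(k + 5).
Gosper form: A/B · C(k+1)/C(k) with A=k + 3, B=k + 5, C=1.
Need (k + 3)·f(k+1) − (k + 4)·f(k) = 1.
deg f ≤ 1 (via 1,1,0).
Match coefficients ⇒ f(k) = k/3.
Then R = B(k−1)f/C = k*(k + 4)/3, so s_k = R(k)·t_k = -k/(3*k + 9).
Δs = -1/(k**2 + 7*k + 12), as required.

s_k = -k/(3*k + 9)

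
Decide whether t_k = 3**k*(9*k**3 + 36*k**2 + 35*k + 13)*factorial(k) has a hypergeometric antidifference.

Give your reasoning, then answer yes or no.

Yes. s_k = 3**k*(k + 2)*(3*k - 2)*factorial(k).

Step 1: r(k) = 3*(9*k**4 + 72*k**3 + 197*k**2 + 227*k + 93)/(9*k**3 + 36*k**2 + 35*k + 13).
Factor: A=3*k + 3; B=1; C=k**3 + 4*k**2 + 35*k/9 + 13/9.
Set up (3*k + 3)·f(k+1) − (1)·f(k) − (k**3 + 4*k**2 + 35*k/9 + 13/9) = 0.
From deg A=1, deg B=0, deg C=3: d=2.
A polynomial solution: f(k) = (k + 2)*(3*k - 2)/9.
R(k) = B(k−1)·f(k)/C(k) = (k + 2)*(3*k - 2)/(9*k**3 + 36*k**2 + 35*k + 13); s_k = R·t_k = 3**k*(k + 2)*(3*k - 2)*factorial(k).
s_(k+1) − s_k = 3**k*(9*k**3 + 36*k**2 + 35*k + 13)*factorial(k) = t_k.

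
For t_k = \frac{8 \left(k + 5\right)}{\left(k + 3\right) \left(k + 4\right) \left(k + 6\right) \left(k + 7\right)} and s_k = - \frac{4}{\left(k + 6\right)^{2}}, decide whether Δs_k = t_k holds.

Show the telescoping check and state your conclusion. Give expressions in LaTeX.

Invalid: residual \frac{12 \left(- 3 k^{2} - 33 k - 88\right)}{k^{6} + 33 k^{5} + 447 k^{4} + 3175 k^{3} + 12444 k^{2} + 25452 k + 21168} ≠ 0.

s_(k+1) = -4/(k + 7)**2
s_(k+1) − s_k = -4/(k + 7)**2 + 4/(k + 6)**2
(s_(k+1) − s_k) − t_k = 12*(-3*k**2 - 33*k - 88)/(k**6 + 33*k**5 + 447*k**4 + 3175*k**3 + 12444*k**2 + 25452*k + 21168)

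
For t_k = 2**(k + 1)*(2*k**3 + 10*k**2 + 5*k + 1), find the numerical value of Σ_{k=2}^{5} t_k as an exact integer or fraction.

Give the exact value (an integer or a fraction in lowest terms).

Σ = 46648

t_(k+1)/t_k = 2*(2*k**3 + 16*k**2 + 31*k + 18)/(2*k**3 + 10*k**2 + 5*k + 1).
Take A(k)=2, B(k)=1, C(k)=k**3 + 5*k**2 + 5*k/2 + 1/2.
Need (2)·f(k+1) − (1)·f(k) = k**3 + 5*k**2 + 5*k/2 + 1/2.
From deg A=0, deg B=0, deg C=3: d=3.
Match coefficients ⇒ f(k) = (k - 1)*(2*k**2 + 1)/2.
Certificate R = B(k−1)f/C = (k - 1)*(2*k**2 + 1)/(2*k**3 + 10*k**2 + 5*k + 1) gives s_k = 2**(k + 1)*(2*k**3 - 2*k**2 + k - 1).
s_(k+1) − s_k = 2**(k + 1)*(2*k**3 + 10*k**2 + 5*k + 1) = t_k.
Sum = s_(6) − s_(2); s_(6) = 46720, s_(2) = 72 ⇒ 46648.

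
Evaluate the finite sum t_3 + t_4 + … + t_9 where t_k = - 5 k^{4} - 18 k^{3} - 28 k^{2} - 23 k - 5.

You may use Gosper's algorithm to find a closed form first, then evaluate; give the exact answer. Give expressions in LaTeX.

Σ = -121709

r(k) = (5*k**4 + 38*k**3 + 112*k**2 + 153*k + 79)/(5*k**4 + 18*k**3 + 28*k**2 + 23*k + 5) after simplifying.
So A=1 and B=1, with C=k**4 + 18*k**3/5 + 28*k**2/5 + 23*k/5 + 1.
Solve (1)·f(k+1) − (1)·f(k) = k**4 + 18*k**3/5 + 28*k**2/5 + 23*k/5 + 1.
Bound: deg f ≤ 5.
Solving with deg f ≤ 5: f(k) = k*(k**4 + 2*k**3 + 2*k**2 + 2*k - 2)/5.
Then R = B(k−1)f/C = k*(k**4 + 2*k**3 + 2*k**2 + 2*k - 2)/(5*k**4 + 18*k**3 + 28*k**2 + 23*k + 5), so s_k = R(k)·t_k = k*(-k**4 - 2*k**3 - 2*k**2 - 2*k + 2).
Δs = -5*k**4 - 18*k**3 - 28*k**2 - 23*k - 5, as required.
Telescoping: Σ = s_(10) − s_(3) = -122180 − (-471) = -121709.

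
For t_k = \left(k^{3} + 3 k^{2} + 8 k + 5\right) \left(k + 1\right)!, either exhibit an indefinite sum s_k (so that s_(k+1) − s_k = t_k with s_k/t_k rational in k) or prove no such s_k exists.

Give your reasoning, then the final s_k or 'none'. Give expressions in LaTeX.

s_k = \left(k^{2} + 3\right) \left(k + 1\right)!

Compute t_(k+1)/t_k: get (k**4 + 8*k**3 + 29*k**2 + 51*k + 34)/(k**3 + 3*k**2 + 8*k + 5).
Normal form (A,B,C) = (k + 2, 1, k**3 + 3*k**2 + 8*k + 5).
Solve (k + 2)·f(k+1) − (1)·f(k) = k**3 + 3*k**2 + 8*k + 5.
deg f ≤ 2 (via 1,0,3).
Match coefficients ⇒ f(k) = k**2 + 3.
Certificate R = B(k−1)f/C = (k**2 + 3)/(k**3 + 3*k**2 + 8*k + 5) gives s_k = (k**2 + 3)*factorial(k + 1).
Verify: (k**3 + 3*k**2 + 8*k + 5)*factorial(k + 1) matches t_k.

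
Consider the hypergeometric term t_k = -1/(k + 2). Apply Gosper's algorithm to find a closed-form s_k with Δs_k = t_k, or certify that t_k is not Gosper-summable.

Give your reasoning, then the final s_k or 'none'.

t_(k+1)/t_k = (k + 2)/(k + 3).
Gosper form: A/B · C(k+1)/C(k) with A=k + 2, B=k + 3, C=1.
Key eq: (k + 2)·f(k+1) = (k + 2)·f(k) + (1).
deg f ≤ 0 (via 1,1,0).
f = c0 ⇒ A·f(k+1) − B(k−1)·f(k) − C = -1. The system {-1 = 0} is inconsistent; no antidifference.

none — t_k is not Gosper-summable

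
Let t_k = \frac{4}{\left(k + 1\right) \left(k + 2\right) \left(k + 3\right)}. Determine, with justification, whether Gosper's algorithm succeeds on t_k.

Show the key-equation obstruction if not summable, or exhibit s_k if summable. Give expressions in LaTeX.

The ratio is (k + 1)/(k + 4).
Normal form (A,B,C) = (k + 1, k + 4, 1).
f must satisfy (k + 1)·f(k+1) − (k + 3)·f(k) = 1.
Bound: deg f ≤ 2.
Coefficient equations give f(k) = k*(k + 3)/4.
R(k) = B(k−1)·f(k)/C(k) = k*(k + 3)**2/4; s_k = R·t_k = k*(k + 3)/((k + 1)*(k + 2)).
Verify: 4/(k**3 + 6*k**2 + 11*k + 6) matches t_k.

Yes. s_k = \frac{k \left(k + 3\right)}{\left(k + 1\right) \left(k + 2\right)}.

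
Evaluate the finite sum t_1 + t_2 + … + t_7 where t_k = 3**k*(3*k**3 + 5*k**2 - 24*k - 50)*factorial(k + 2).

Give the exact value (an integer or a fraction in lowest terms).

Σ = 857108044908

The ratio is 3*(3*k**4 + 23*k**3 + 37*k**2 - 81*k - 198)/(3*k**3 + 5*k**2 - 24*k - 50).
Gosper form: A/B · C(k+1)/C(k) with A=3*k + 9, B=1, C=k**3 + 5*k**2/3 - 8*k - 50/3.
Need (3*k + 9)·f(k+1) − (1)·f(k) = k**3 + 5*k**2/3 - 8*k - 50/3.
Bound: deg f ≤ 2.
A polynomial solution: f(k) = (k - 4)*(k + 1)/3.
Certificate R = B(k−1)f/C = (k - 4)*(k + 1)/(3*k**3 + 5*k**2 - 24*k - 50) gives s_k = 3**k*(k - 4)*(k + 1)*factorial(k + 2).
Δs = 3**k*(3*k**3 + 5*k**2 - 24*k - 50)*factorial(k + 2), as required.
Sum = s_(8) − s_(1); s_(8) = 857108044800, s_(1) = -108 ⇒ 857108044908.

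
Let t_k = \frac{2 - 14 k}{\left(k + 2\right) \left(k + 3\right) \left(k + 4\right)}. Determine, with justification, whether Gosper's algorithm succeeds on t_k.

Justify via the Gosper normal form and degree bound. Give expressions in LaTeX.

Yes. s_k = - \frac{k \left(13 k - 19\right)}{6 \left(k + 2\right) \left(k + 3\right)}.

t_(k+1)/t_k = (k + 2)*(7*k + 6)/((k + 5)*(7*k - 1)).
So A=k + 2 and B=k + 5, with C=k - 1/7.
Need (k + 2)·f(k+1) − (k + 4)·f(k) = k - 1/7.
Degrees (1,1,1) ⇒ d ≤ 2.
A polynomial solution: f(k) = k*(13*k - 19)/84.
Get s_k = R·t_k = -k*(13*k - 19)/(6*(k + 2)*(k + 3)) with R(k) = B(k−1)f(k)/C(k) = k*(k + 4)*(13*k - 19)/(12*(7*k - 1)).
Δs = 2*(1 - 7*k)/(k**3 + 9*k**2 + 26*k + 24), as required.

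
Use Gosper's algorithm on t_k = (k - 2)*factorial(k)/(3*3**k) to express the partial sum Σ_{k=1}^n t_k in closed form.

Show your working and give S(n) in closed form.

Step 1: r(k) = (k**2 - 1)/(3*(k - 2)).
A = k/3 + 1/3, B = 1, C = k - 2.
Set up (k/3 + 1/3)·f(k+1) − (1)·f(k) − (k - 2) = 0.
d = 0 from the (1,0,1) case.
Solving with deg f ≤ 0: f(k) = 3.
Then R = B(k−1)f/C = 3/(k - 2), so s_k = R(k)·t_k = factorial(k)/3**k.
Check: Δs_k = (k - 2)*factorial(k)/(3*3**k). ✓
Telescope: S(n) = s_(n+1) − s_(1) = 3**(-n - 1)*factorial(n + 1) − (1/3) = 3**(-n - 1)*(-3**n + n*factorial(n) + factorial(n)).

S(n) = 3**(-n - 1)*(-3**n + n*factorial(n) + factorial(n))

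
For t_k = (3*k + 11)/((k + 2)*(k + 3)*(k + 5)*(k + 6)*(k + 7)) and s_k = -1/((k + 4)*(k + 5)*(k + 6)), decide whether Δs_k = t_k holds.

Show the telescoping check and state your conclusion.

Invalid: residual 2*(-4*k - 13)/(k**6 + 27*k**5 + 295*k**4 + 1665*k**3 + 5104*k**2 + 8028*k + 5040) ≠ 0.

s_(k+1) = -1/((k + 5)*(k + 6)*(k + 7))
s_(k+1) − s_k = 3/((k + 4)*(k + 5)*(k + 6)*(k + 7))
(s_(k+1) − s_k) − t_k = 2*(-4*k - 13)/(k**6 + 27*k**5 + 295*k**4 + 1665*k**3 + 5104*k**2 + 8028*k + 5040)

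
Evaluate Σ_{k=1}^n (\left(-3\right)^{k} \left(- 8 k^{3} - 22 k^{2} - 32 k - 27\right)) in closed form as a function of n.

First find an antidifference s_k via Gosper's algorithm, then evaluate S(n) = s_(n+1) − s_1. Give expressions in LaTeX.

Ratio r(k) = 3*(-8*k**3 - 46*k**2 - 100*k - 89)/(8*k**3 + 22*k**2 + 32*k + 27).
So A=-3 and B=1, with C=k**3 + 11*k**2/4 + 4*k + 27/8.
Set up (-3)·f(k+1) − (1)·f(k) − (k**3 + 11*k**2/4 + 4*k + 27/8) = 0.
From deg A=0, deg B=0, deg C=3: d=3.
Solving with deg f ≤ 3: f(k) = -(k + 1)*(2*k**2 - k + 3)/8.
R(k) = B(k−1)·f(k)/C(k) = -(k + 1)*(2*k**2 - k + 3)/(8*k**3 + 22*k**2 + 32*k + 27); s_k = R·t_k = (-3)**k*(2*k**3 + k**2 + 2*k + 3).
Check: Δs_k = (-3)**k*(-8*k**3 - 22*k**2 - 32*k - 27). ✓
Evaluate: s_(n+1) = (-3)**(n + 1)*(2*n**3 + 7*n**2 + 10*n + 8); subtract s_(1) = -24 ⇒ S(n) = -6*(-3)**n*n**3 - 21*(-3)**n*n**2 - 30*(-3)**n*n - 24*(-3)**n + 24.

S(n) = - 6 \left(-3\right)^{n} n^{3} - 21 \left(-3\right)^{n} n^{2} - 30 \left(-3\right)^{n} n - 24 \left(-3\right)^{n} + 24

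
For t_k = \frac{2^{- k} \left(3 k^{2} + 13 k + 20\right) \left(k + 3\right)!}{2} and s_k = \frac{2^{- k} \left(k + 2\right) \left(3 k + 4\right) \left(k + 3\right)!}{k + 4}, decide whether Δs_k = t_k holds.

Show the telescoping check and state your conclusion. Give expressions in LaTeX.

s_(k+1) = (k + 3)*(3*k + 7)*factorial(k + 4)/(2*2**k*(k + 5))
s_(k+1) − s_k = (3*k**4 + 34*k**3 + 147*k**2 + 308*k + 256)*factorial(k + 3)/(2*2**k*(k + 4)*(k + 5))
(s_(k+1) − s_k) − t_k = -(3*k**3 + 25*k**2 + 66*k + 72)*factorial(k + 3)/(2**k*(k + 4)*(k + 5))

Invalid: residual - \frac{2^{- k} \left(3 k^{3} + 25 k^{2} + 66 k + 72\right) \left(k + 3\right)!}{\left(k + 4\right) \left(k + 5\right)} ≠ 0.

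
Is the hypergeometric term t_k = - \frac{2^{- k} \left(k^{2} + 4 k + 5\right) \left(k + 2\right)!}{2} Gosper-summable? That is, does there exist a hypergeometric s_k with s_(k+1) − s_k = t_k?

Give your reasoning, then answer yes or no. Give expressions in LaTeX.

Yes. s_k = - 2^{- k} \left(k + 2\right) \left(k + 2\right)!.

Step 1: r(k) = (k + 3)*(4*k + (k + 1)**2 + 9)/(2*(k**2 + 4*k + 5)).
So A=k/2 + 3/2 and B=1, with C=k**2 + 4*k + 5.
Need (k/2 + 3/2)·f(k+1) − (1)·f(k) = k**2 + 4*k + 5.
Degrees (1,0,2) ⇒ d ≤ 1.
Coefficient equations give f(k) = 2*(k + 2).
Get s_k = R·t_k = -(k + 2)*factorial(k + 2)/2**k with R(k) = B(k−1)f(k)/C(k) = 2*(k + 2)/(k**2 + 4*k + 5).
s_(k+1) − s_k = -(k**2 + 4*k + 5)*factorial(k + 2)/(2*2**k) = t_k.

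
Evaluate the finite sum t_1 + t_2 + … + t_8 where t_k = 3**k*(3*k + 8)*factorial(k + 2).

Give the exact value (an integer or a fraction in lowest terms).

Compute t_(k+1)/t_k: get 3*(k + 3)*(3*k + 11)/(3*k + 8).
Take A(k)=3*k + 9, B(k)=1, C(k)=k + 8/3.
Solve (3*k + 9)·f(k+1) − (1)·f(k) = k + 8/3.
Degrees (1,0,1) ⇒ d ≤ 0.
A polynomial solution: f(k) = 1/3.
Then R = B(k−1)f/C = 1/(3*k + 8), so s_k = R(k)·t_k = 3**k*factorial(k + 2).
Δs = 3**k*(3*k + 8)*factorial(k + 2), as required.
Sum = s_(9) − s_(1); s_(9) = 785682374400, s_(1) = 18 ⇒ 785682374382.

Σ = 785682374382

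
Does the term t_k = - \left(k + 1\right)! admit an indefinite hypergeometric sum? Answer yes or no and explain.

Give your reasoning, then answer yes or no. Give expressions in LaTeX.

Step 1: r(k) = k + 2.
Take A(k)=k + 2, B(k)=1, C(k)=1.
Need (k + 2)·f(k+1) − (1)·f(k) = 1.
Degrees (1,0,0) ⇒ d ≤ -1.
deg f ≤ -1 is impossible — no certificate.

No; the degree bound rules out any f.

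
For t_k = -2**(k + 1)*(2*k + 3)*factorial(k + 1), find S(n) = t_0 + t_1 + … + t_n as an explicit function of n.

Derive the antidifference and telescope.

t_(k+1)/t_k = 2*(k + 2)*(2*k + 5)/(2*k + 3).
Normal form (A,B,C) = (2*k + 4, 1, k + 3/2).
Key eq: (2*k + 4)·f(k+1) = (1)·f(k) + (k + 3/2).
From deg A=1, deg B=0, deg C=1: d=0.
Match coefficients ⇒ f(k) = 1/2.
Get s_k = R·t_k = -2**(k + 1)*factorial(k + 1) with R(k) = B(k−1)f(k)/C(k) = 1/(2*k + 3).
Check: Δs_k = -2**(k + 1)*(2*k + 3)*factorial(k + 1). ✓
Evaluate: s_(n+1) = -2**(n + 2)*factorial(n + 2); subtract s_(0) = -2 ⇒ S(n) = -4*2**n*factorial(n + 2) + 2.

S(n) = -4*2**n*factorial(n + 2) + 2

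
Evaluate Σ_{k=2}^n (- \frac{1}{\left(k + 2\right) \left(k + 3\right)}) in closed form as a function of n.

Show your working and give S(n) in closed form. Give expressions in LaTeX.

S(n) = \frac{1 - n}{4 \left(n + 3\right)}

r(k) = (k + 2)/(k + 4) after simplifying.
Take A(k)=k + 2, B(k)=k + 4, C(k)=1.
f must satisfy (k + 2)·f(k+1) − (k + 3)·f(k) = 1.
d = 1 from the (1,1,0) case.
A polynomial solution: f(k) = k/2.
Certificate R = B(k−1)f/C = k*(k + 3)/2 gives s_k = -k/(2*k + 4).
Check: Δs_k = -1/(k**2 + 5*k + 6). ✓
Σ_(k=2)^n t_k = s_(n+1) − s_(2) = ((-n - 1)/(2*(n + 3))) − (-1/4), i.e. (1 - n)/(4*(n + 3)).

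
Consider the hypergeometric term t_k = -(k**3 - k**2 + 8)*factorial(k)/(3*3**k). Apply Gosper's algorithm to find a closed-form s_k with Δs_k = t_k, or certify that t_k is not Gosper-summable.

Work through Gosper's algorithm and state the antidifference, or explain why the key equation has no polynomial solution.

r(k) = (k + 1)*((k + 1)**3 - (k + 1)**2 + 8)/(3*(k**3 - k**2 + 8)) after simplifying.
Factor: A=k/3 + 1/3; B=1; C=k**3 - k**2 + 8.
Solve (k/3 + 1/3)·f(k+1) − (1)·f(k) = k**3 - k**2 + 8.
Bound: deg f ≤ 2.
Solving with deg f ≤ 2: f(k) = 3*(k**2 - k - 4).
So s_k = (B(k−1)f/C)·t_k = (3*(k**2 - k - 4)/(k**3 - k**2 + 8))·t_k = (-k**2 + k + 4)*factorial(k)/3**k.
Check: Δs_k = -(k**3 - k**2 + 8)*factorial(k)/(3*3**k). ✓

s_k = (-k**2 + k + 4)*factorial(k)/3**k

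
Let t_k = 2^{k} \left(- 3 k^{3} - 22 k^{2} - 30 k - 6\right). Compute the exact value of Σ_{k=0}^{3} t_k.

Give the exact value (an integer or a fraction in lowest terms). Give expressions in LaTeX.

Σ = -3840

Step 1: r(k) = 2*(3*k**3 + 31*k**2 + 83*k + 61)/(3*k**3 + 22*k**2 + 30*k + 6).
So A=2 and B=1, with C=k**3 + 22*k**2/3 + 10*k + 2.
Set up (2)·f(k+1) − (1)·f(k) − (k**3 + 22*k**2/3 + 10*k + 2) = 0.
From deg A=0, deg B=0, deg C=3: d=3.
Solve for f: f(k) = k*(k + 2)*(3*k - 2)/3 (degree 3 ≤ 3).
Then R = B(k−1)f/C = k*(k + 2)*(3*k - 2)/(3*k**3 + 22*k**2 + 30*k + 6), so s_k = R(k)·t_k = 2**k*k*(-3*k**2 - 4*k + 4).
Δs = 2**k*(-3*k**3 - 22*k**2 - 30*k - 6), as required.
Sum = s_(4) − s_(0); s_(4) = -3840, s_(0) = 0 ⇒ -3840.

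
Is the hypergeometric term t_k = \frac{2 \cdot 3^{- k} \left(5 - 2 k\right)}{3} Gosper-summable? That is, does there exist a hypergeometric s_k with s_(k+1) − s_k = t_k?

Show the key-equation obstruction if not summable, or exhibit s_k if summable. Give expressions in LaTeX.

Yes. s_k = 2 \cdot 3^{- k} \left(k - 2\right).

Ratio r(k) = (2*k - 3)/(3*(2*k - 5)).
A = 1/3, B = 1, C = k - 5/2.
Solve (1/3)·f(k+1) − (1)·f(k) = k - 5/2.
From deg A=0, deg B=0, deg C=1: d=1.
Solving with deg f ≤ 1: f(k) = -3*(k - 2)/2.
Then R = B(k−1)f/C = -3*(k - 2)/(2*k - 5), so s_k = R(k)·t_k = 2*(k - 2)/3**k.
Δs = 2*(5 - 2*k)/(3*3**k), as required.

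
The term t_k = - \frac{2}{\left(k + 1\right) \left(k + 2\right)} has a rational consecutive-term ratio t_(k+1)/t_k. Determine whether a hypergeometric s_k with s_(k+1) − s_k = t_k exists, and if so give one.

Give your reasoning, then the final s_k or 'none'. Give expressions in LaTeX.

s_k = - \frac{2 k}{k + 1}

Step 1: r(k) = (k + 1)/(k + 3).
Take A(k)=k + 1, B(k)=k + 3, C(k)=1.
Solve (k + 1)·f(k+1) − (k + 2)·f(k) = 1.
Degrees (1,1,0) ⇒ d ≤ 1.
Solve for f: f(k) = k (degree 1 ≤ 1).
Certificate R = B(k−1)f/C = k*(k + 2) gives s_k = -2*k/(k + 1).
Verify: -2/(k**2 + 3*k + 2) matches t_k.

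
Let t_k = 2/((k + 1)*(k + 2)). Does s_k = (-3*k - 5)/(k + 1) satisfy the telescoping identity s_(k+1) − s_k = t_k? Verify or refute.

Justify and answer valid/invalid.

valid (s_(k+1) − s_k reduces to t_k)

s_(k+1) = (-3*k - 8)/(k + 2)
s_(k+1) − s_k = 2/(k**2 + 3*k + 2)
(s_(k+1) − s_k) − t_k = 0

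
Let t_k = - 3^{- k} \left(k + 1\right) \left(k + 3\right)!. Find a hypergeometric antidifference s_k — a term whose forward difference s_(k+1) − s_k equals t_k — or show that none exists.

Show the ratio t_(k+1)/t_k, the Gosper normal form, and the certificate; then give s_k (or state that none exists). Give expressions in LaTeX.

Ratio r(k) = (k + 2)*(k + 4)/(3*(k + 1)).
Normal form (A,B,C) = (k/3 + 4/3, 1, k + 1).
Set up (k/3 + 4/3)·f(k+1) − (1)·f(k) − (k + 1) = 0.
From deg A=1, deg B=0, deg C=1: d=0.
Solve for f: f(k) = 3 (degree 0 ≤ 0).
Certificate R = B(k−1)f/C = 3/(k + 1) gives s_k = -3**(1 - k)*factorial(k + 3).
Check: Δs_k = -(k + 1)*factorial(k + 3)/3**k. ✓

s_k = - 3^{1 - k} \left(k + 3\right)!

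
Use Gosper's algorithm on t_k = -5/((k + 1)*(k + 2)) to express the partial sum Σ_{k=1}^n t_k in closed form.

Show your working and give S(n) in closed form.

S(n) = -5*n/(2*n + 4)

Step 1: r(k) = (k + 1)/(k + 3).
A = k + 1, B = k + 3, C = 1.
Solve (k + 1)·f(k+1) − (k + 2)·f(k) = 1.
Bound: deg f ≤ 1.
Match coefficients ⇒ f(k) = k.
So s_k = (B(k−1)f/C)·t_k = (k*(k + 2))·t_k = -5*k/(k + 1).
s_(k+1) − s_k = -5/(k**2 + 3*k + 2) = t_k.
Evaluate: s_(n+1) = 5*(-n - 1)/(n + 2); subtract s_(1) = -5/2 ⇒ S(n) = -5*n/(2*n + 4).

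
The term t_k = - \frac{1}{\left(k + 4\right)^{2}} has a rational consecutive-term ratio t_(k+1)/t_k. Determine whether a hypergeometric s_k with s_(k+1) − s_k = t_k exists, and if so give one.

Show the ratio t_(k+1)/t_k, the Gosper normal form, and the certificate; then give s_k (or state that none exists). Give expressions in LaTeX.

The ratio is (k + 4)**2/(k + 5)**2.
So A=k**2 + 8*k + 16 and B=k**2 + 10*k + 25, with C=1.
Set up (k**2 + 8*k + 16)·f(k+1) − (k**2 + 8*k + 16)·f(k) − (1) = 0.
deg f ≤ 0 (via 2,2,0).
Generic f = c0 gives residual -1; -1 = 0 cannot hold, so t_k is not Gosper-summable.

no hypergeometric antidifference exists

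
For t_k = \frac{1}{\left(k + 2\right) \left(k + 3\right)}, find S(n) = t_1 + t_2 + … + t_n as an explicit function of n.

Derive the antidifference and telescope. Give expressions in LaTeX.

t_(k+1)/t_k = (k + 2)/(k + 4).
Factor: A=k + 2; B=k + 4; C=1.
Key eq: (k + 2)·f(k+1) = (k + 3)·f(k) + (1).
deg f ≤ 1 (via 1,1,0).
Solving with deg f ≤ 1: f(k) = k/2.
Get s_k = R·t_k = k/(2*(k + 2)) with R(k) = B(k−1)f(k)/C(k) = k*(k + 3)/2.
s_(k+1) − s_k = 1/(k**2 + 5*k + 6) = t_k.
Telescope: S(n) = s_(n+1) − s_(1) = (n + 1)/(2*(n + 3)) − (1/6) = n/(3*(n + 3)).

S(n) = \frac{n}{3 \left(n + 3\right)}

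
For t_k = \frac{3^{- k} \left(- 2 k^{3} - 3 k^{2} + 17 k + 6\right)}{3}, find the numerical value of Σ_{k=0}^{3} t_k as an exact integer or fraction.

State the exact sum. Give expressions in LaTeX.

Σ = 112/27

Step 1: r(k) = (2*k**3 + 9*k**2 - 5*k - 18)/(3*(2*k**3 + 3*k**2 - 17*k - 6)).
Factor: A=1/3; B=1; C=k**3 + 3*k**2/2 - 17*k/2 - 3.
Key eq: (1/3)·f(k+1) = (1)·f(k) + (k**3 + 3*k**2/2 - 17*k/2 - 3).
d = 3 from the (0,0,3) case.
Solving with deg f ≤ 3: f(k) = -3*(k**3 + 3*k**2 - 4*k - 3)/2.
Certificate R = B(k−1)f/C = -3*(k**3 + 3*k**2 - 4*k - 3)/(2*k**3 + 3*k**2 - 17*k - 6) gives s_k = (k**3 + 3*k**2 - 4*k - 3)/3**k.
Check: Δs_k = (-2*k**3 - 3*k**2 + 17*k + 6)/(3*3**k). ✓
Σ_(k=0)^(3) t_k = s_(4) − s_(0) = 31/27 − (-3) = 112/27.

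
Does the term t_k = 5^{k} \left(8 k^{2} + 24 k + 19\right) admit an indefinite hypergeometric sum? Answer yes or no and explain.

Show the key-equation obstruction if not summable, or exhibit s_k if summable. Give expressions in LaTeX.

Yes. s_k = 5^{k} \left(2 k^{2} + k + 1\right).

r(k) = 5*(8*k**2 + 40*k + 51)/(8*k**2 + 24*k + 19) after simplifying.
So A=5 and B=1, with C=k**2 + 3*k + 19/8.
Key eq: (5)·f(k+1) = (1)·f(k) + (k**2 + 3*k + 19/8).
Bound: deg f ≤ 2.
Solve for f: f(k) = (2*k**2 + k + 1)/8 (degree 2 ≤ 2).
So s_k = (B(k−1)f/C)·t_k = ((2*k**2 + k + 1)/(8*k**2 + 24*k + 19))·t_k = 5**k*(2*k**2 + k + 1).
Δs = 5**k*(8*k**2 + 24*k + 19), as required.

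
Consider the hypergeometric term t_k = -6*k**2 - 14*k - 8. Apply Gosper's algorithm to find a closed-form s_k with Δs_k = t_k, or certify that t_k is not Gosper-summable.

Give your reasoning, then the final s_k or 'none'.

s_k = 2*k*(-k**2 - 2*k - 1)

Step 1: r(k) = (3*k**2 + 13*k + 14)/(3*k**2 + 7*k + 4).
Take A(k)=1, B(k)=1, C(k)=k**2 + 7*k/3 + 4/3.
Set up (1)·f(k+1) − (1)·f(k) − (k**2 + 7*k/3 + 4/3) = 0.
From deg A=0, deg B=0, deg C=2: d=3.
Solve for f: f(k) = k*(k + 1)**2/3 (degree 3 ≤ 3).
R(k) = B(k−1)·f(k)/C(k) = k*(k + 1)/(3*k + 4); s_k = R·t_k = 2*k*(-k**2 - 2*k - 1).
Δs = -6*k**2 - 14*k - 8, as required.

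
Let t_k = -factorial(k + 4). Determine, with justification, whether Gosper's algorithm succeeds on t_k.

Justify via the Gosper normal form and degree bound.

No; the degree bound rules out any f.

Ratio r(k) = k + 5.
A = k + 5, B = 1, C = 1.
Key eq: (k + 5)·f(k+1) = (1)·f(k) + (1).
From deg A=1, deg B=0, deg C=0: d=-1.
Negative degree bound (-1): no f exists, t_k not Gosper-summable.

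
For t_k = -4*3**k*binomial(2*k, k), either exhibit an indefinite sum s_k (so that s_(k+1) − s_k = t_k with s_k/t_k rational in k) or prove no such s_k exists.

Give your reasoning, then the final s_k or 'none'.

none — t_k is not Gosper-summable

The ratio is 6*(2*k + 1)/(k + 1).
Take A(k)=12*k + 6, B(k)=k + 1, C(k)=1.
f must satisfy (12*k + 6)·f(k+1) − (k)·f(k) = 1.
d = -1 from the (1,1,0) case.
Negative degree bound (-1): no f exists, t_k not Gosper-summable.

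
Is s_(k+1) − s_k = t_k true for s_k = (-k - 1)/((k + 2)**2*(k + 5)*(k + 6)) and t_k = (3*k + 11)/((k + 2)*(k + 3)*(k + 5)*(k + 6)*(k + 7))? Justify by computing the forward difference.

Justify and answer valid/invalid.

s_(k+1) = (-k - 2)/((k + 3)**2*(k + 6)*(k + 7))
s_(k+1) − s_k = ((k + 1)*(k + 3)**2*(k + 7) - (k + 2)**3*(k + 5))/((k + 2)**2*(k + 3)**2*(k + 5)*(k + 6)*(k + 7))
(s_(k+1) − s_k) − t_k = (-4*k**2 - 27*k - 43)/(k**7 + 28*k**6 + 324*k**5 + 2006*k**4 + 7175*k**3 + 14838*k**2 + 16452*k + 7560)

Invalid: residual (-4*k**2 - 27*k - 43)/(k**7 + 28*k**6 + 324*k**5 + 2006*k**4 + 7175*k**3 + 14838*k**2 + 16452*k + 7560) ≠ 0.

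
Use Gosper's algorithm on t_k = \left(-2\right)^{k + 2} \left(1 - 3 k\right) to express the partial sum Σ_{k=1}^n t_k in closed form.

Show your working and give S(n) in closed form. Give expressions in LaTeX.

Step 1: r(k) = 2*(-3*k - 2)/(3*k - 1).
Gosper form: A/B · C(k+1)/C(k) with A=-2, B=1, C=k - 1/3.
Need (-2)·f(k+1) − (1)·f(k) = k - 1/3.
d = 1 from the (0,0,1) case.
Solve for f: f(k) = -(k - 1)/3 (degree 1 ≤ 1).
So s_k = (B(k−1)f/C)·t_k = (-(k - 1)/(3*k - 1))·t_k = (-2)**(k + 2)*(k - 1).
Check: Δs_k = (-2)**(k + 2)*(1 - 3*k). ✓
s_(n+1) = (-2)**(n + 3)*n and s_(1) = 0, so S(n) = (-2)**(n + 3)*n.

S(n) = \left(-2\right)^{n + 3} n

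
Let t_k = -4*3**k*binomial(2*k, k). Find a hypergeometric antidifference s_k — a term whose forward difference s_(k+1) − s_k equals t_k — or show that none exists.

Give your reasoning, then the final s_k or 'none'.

no hypergeometric antidifference exists

t_(k+1)/t_k = 6*(2*k + 1)/(k + 1).
Normal form (A,B,C) = (12*k + 6, k + 1, 1).
Set up (12*k + 6)·f(k+1) − (k)·f(k) − (1) = 0.
Bound: deg f ≤ -1.
Bound -1 < 0, so the key equation has no polynomial solution.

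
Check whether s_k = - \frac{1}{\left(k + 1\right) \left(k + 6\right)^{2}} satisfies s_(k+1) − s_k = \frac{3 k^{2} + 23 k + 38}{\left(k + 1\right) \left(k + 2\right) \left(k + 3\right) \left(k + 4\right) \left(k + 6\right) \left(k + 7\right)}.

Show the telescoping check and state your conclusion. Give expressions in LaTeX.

Invalid: residual \frac{6 \left(- 2 k^{3} - 27 k^{2} - 113 k - 142\right)}{k^{8} + 36 k^{7} + 548 k^{6} + 4582 k^{5} + 22863 k^{4} + 69134 k^{3} + 122412 k^{2} + 114408 k + 42336} ≠ 0.

s_(k+1) = -1/((k + 2)*(k + 7)**2)
s_(k+1) − s_k = -1/((k + 2)*(k + 7)**2) + 1/((k + 1)*(k + 6)**2)
(s_(k+1) − s_k) − t_k = 6*(-2*k**3 - 27*k**2 - 113*k - 142)/(k**8 + 36*k**7 + 548*k**6 + 4582*k**5 + 22863*k**4 + 69134*k**3 + 122412*k**2 + 114408*k + 42336)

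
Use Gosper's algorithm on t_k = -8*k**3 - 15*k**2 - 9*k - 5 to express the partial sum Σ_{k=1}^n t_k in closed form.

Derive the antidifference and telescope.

Step 1: r(k) = (8*k**3 + 39*k**2 + 63*k + 37)/(8*k**3 + 15*k**2 + 9*k + 5).
Take A(k)=1, B(k)=1, C(k)=k**3 + 15*k**2/8 + 9*k/8 + 5/8.
Key eq: (1)·f(k+1) = (1)·f(k) + (k**3 + 15*k**2/8 + 9*k/8 + 5/8).
Degrees (0,0,3) ⇒ d ≤ 4.
Solve for f: f(k) = k*(2*k + 3)*(k**2 - k + 1)/8 (degree 4 ≤ 4).
So s_k = (B(k−1)f/C)·t_k = (k*(2*k + 3)*(k**2 - k + 1)/(8*k**3 + 15*k**2 + 9*k + 5))·t_k = k*(-2*k**3 - k**2 + k - 3).
s_(k+1) − s_k = -8*k**3 - 15*k**2 - 9*k - 5 = t_k.
s_(n+1) = -2*n**4 - 9*n**3 - 14*n**2 - 12*n - 5 and s_(1) = -5, so S(n) = n*(-2*n**3 - 9*n**2 - 14*n - 12).

S(n) = n*(-2*n**3 - 9*n**2 - 14*n - 12)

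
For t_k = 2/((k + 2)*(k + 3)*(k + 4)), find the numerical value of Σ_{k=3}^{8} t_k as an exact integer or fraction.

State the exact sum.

Ratio r(k) = (k + 2)/(k + 5).
Take A(k)=k + 2, B(k)=k + 5, C(k)=1.
f must satisfy (k + 2)·f(k+1) − (k + 4)·f(k) = 1.
Bound: deg f ≤ 2.
Solving with deg f ≤ 2: f(k) = k*(k + 5)/12.
Certificate R = B(k−1)f/C = k*(k + 4)*(k + 5)/12 gives s_k = k*(k + 5)/(6*(k + 2)*(k + 3)).
Verify: 2/(k**3 + 9*k**2 + 26*k + 24) matches t_k.
Σ_(k=3)^(8) t_k = s_(9) − s_(3) = 7/44 − (2/15) = 17/660.

Σ = 17/660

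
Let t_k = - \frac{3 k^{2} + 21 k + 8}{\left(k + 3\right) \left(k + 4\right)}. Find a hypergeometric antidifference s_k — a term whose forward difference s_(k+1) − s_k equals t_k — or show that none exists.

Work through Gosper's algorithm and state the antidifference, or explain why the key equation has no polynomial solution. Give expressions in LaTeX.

s_k = \frac{k \left(1 - 9 k\right)}{3 \left(k + 3\right)}

Step 1: r(k) = (k + 3)*(21*k + 3*(k + 1)**2 + 29)/((k + 5)*(3*k**2 + 21*k + 8)).
A = k + 3, B = k + 5, C = k**2 + 7*k + 8/3.
Need (k + 3)·f(k+1) − (k + 4)·f(k) = k**2 + 7*k + 8/3.
From deg A=1, deg B=1, deg C=2: d=2.
Coefficient equations give f(k) = k*(9*k - 1)/9.
R(k) = B(k−1)·f(k)/C(k) = k*(k + 4)*(9*k - 1)/(3*(3*k**2 + 21*k + 8)); s_k = R·t_k = k*(1 - 9*k)/(3*(k + 3)).
s_(k+1) − s_k = (-3*k**2 - 21*k - 8)/(k**2 + 7*k + 12) = t_k.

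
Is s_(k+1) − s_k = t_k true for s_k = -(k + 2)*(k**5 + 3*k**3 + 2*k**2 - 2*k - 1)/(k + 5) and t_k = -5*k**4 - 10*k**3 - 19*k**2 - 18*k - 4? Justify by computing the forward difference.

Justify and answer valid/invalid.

s_(k+1) = -(k + 3)*(-2*k + (k + 1)**5 + 3*(k + 1)**3 + 2*(k + 1)**2 - 3)/(k + 6)
s_(k+1) − s_k = (-5*k**6 - 53*k**5 - 174*k**4 - 329*k**3 - 439*k**2 - 296*k - 57)/(k**2 + 11*k + 30)
(s_(k+1) − s_k) − t_k = 3*(4*k**5 + 35*k**4 + 66*k**3 + 111*k**2 + 96*k + 21)/(k**2 + 11*k + 30)

Invalid: residual 3*(4*k**5 + 35*k**4 + 66*k**3 + 111*k**2 + 96*k + 21)/(k**2 + 11*k + 30) ≠ 0.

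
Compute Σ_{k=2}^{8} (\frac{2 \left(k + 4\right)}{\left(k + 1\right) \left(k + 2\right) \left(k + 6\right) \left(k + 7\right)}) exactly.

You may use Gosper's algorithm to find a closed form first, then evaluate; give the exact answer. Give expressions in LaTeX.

Compute t_(k+1)/t_k: get (k + 1)*(k + 5)*(k + 6)/((k + 3)*(k + 4)*(k + 8)).
Normal form (A,B,C) = (k + 1, k + 8, k**4 + 16*k**3 + 95*k**2 + 248*k + 240).
Set up (k + 1)·f(k+1) − (k + 7)·f(k) − (k**4 + 16*k**3 + 95*k**2 + 248*k + 240) = 0.
deg f ≤ 6 (via 1,1,4).
Solve for f: f(k) = k*(k + 2)*(k + 3)*(k + 4)*(k + 5)*(k + 7)/12 (degree 6 ≤ 6).
Then R = B(k−1)f/C = k*(k + 2)*(k + 7)**2/(12*(k + 4)), so s_k = R(k)·t_k = k*(k + 7)/(6*(k**2 + 7*k + 6)).
Verify: 2*(k + 4)/(k**4 + 16*k**3 + 83*k**2 + 152*k + 84) matches t_k.
Evaluate s at k=9 and k=2: 4/25 and 1/8; difference 7/200.

Σ = 7/200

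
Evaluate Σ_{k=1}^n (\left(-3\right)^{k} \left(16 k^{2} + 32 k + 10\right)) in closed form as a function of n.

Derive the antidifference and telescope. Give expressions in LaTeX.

S(n) = 12 \left(-3\right)^{n} n^{2} + 30 \left(-3\right)^{n} n + 12 \left(-3\right)^{n} - 12

Ratio r(k) = 3*(-8*k**2 - 32*k - 29)/(8*k**2 + 16*k + 5).
Gosper form: A/B · C(k+1)/C(k) with A=-3, B=1, C=k**2 + 2*k + 5/8.
Solve (-3)·f(k+1) − (1)·f(k) = k**2 + 2*k + 5/8.
deg f ≤ 2 (via 0,0,2).
Solve for f: f(k) = -(k + 1)*(2*k - 1)/8 (degree 2 ≤ 2).
So s_k = (B(k−1)f/C)·t_k = (-(k + 1)*(2*k - 1)/(8*k**2 + 16*k + 5))·t_k = 2*(-3)**k*(-2*k**2 - k + 1).
Verify: (-3)**k*(16*k**2 + 32*k + 10) matches t_k.
Σ_(k=1)^n t_k = s_(n+1) − s_(1) = (6*(-3)**n*(2*n**2 + 5*n + 2)) − (12), i.e. 12*(-3)**n*n**2 + 30*(-3)**n*n + 12*(-3)**n - 12.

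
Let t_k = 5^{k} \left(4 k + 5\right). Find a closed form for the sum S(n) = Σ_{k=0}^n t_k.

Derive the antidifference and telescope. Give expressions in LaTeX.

S(n) = 5^{n + 1} \left(n + 1\right)

Step 1: r(k) = 5*(4*k + 9)/(4*k + 5).
Normal form (A,B,C) = (5, 1, k + 5/4).
Solve (5)·f(k+1) − (1)·f(k) = k + 5/4.
d = 1 from the (0,0,1) case.
Match coefficients ⇒ f(k) = k/4.
Then R = B(k−1)f/C = k/(4*k + 5), so s_k = R(k)·t_k = 5**k*k.
Δs = 5**k*(4*k + 5), as required.
s_(n+1) = 5**(n + 1)*(n + 1) and s_(0) = 0, so S(n) = 5**(n + 1)*(n + 1).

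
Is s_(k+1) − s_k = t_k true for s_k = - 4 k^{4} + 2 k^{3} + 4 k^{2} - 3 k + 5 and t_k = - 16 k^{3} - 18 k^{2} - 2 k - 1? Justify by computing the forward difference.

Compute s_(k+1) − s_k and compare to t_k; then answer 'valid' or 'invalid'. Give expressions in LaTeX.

Valid: the claim telescopes to t_k.

s_(k+1) = -4*k**4 - 14*k**3 - 14*k**2 - 5*k + 4
s_(k+1) − s_k = -16*k**3 - 18*k**2 - 2*k - 1
(s_(k+1) − s_k) − t_k = 0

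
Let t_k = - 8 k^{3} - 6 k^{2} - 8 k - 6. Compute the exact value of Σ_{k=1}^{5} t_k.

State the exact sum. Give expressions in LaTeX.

t_(k+1)/t_k = (4*k**3 + 15*k**2 + 22*k + 14)/(4*k**3 + 3*k**2 + 4*k + 3).
Take A(k)=1, B(k)=1, C(k)=k**3 + 3*k**2/4 + k + 3/4.
Key eq: (1)·f(k+1) = (1)·f(k) + (k**3 + 3*k**2/4 + k + 3/4).
deg f ≤ 4 (via 0,0,3).
Solve for f: f(k) = k*(2*k**3 - 2*k**2 + 3*k + 3)/8 (degree 4 ≤ 4).
Certificate R = B(k−1)f/C = k*(2*k**3 - 2*k**2 + 3*k + 3)/(2*(4*k + 3)*(k**2 + 1)) gives s_k = k*(-2*k**3 + 2*k**2 - 3*k - 3).
Verify: -8*k**3 - 6*k**2 - 8*k - 6 matches t_k.
Σ_(k=1)^(5) t_k = s_(6) − s_(1) = -2286 − (-6) = -2280.

Σ = -2280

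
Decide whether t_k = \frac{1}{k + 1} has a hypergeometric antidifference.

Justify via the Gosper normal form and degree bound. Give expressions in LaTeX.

r(k) = (k + 1)/(k + 2) after simplifying.
So A=k + 1 and B=k + 2, with C=1.
Need (k + 1)·f(k+1) − (k + 1)·f(k) = 1.
d = 0 from the (1,1,0) case.
Put f(k) = c0: A·f(k+1) − B(k−1)·f(k) − C = -1; need -1 = 0 — inconsistent ⇒ no f, not summable.

No — key equation has no polynomial f.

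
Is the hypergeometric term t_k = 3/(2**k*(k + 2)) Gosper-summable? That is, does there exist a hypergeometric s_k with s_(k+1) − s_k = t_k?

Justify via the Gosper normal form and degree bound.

No — key equation has no polynomial f.

The ratio is (k + 2)/(2*(k + 3)).
Factor: A=k/2 + 1; B=k + 3; C=1.
Solve (k/2 + 1)·f(k+1) − (k + 2)·f(k) = 1.
Bound: deg f ≤ -1.
Negative degree bound (-1): no f exists, t_k not Gosper-summable.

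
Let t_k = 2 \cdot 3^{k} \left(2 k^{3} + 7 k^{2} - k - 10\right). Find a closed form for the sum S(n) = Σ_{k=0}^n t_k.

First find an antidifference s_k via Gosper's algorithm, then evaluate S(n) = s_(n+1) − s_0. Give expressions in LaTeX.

S(n) = 6 \cdot 3^{n} n^{3} + 12 \cdot 3^{n} n^{2} - 6 \cdot 3^{n} n - 24 \cdot 3^{n} + 4

Step 1: r(k) = 3*(2*k**3 + 13*k**2 + 19*k - 2)/(2*k**3 + 7*k**2 - k - 10).
A = 3, B = 1, C = k**3 + 7*k**2/2 - k/2 - 5.
Set up (3)·f(k+1) − (1)·f(k) − (k**3 + 7*k**2/2 - k/2 - 5) = 0.
d = 3 from the (0,0,3) case.
Solving with deg f ≤ 3: f(k) = (k**3 - k**2 - 2*k - 2)/2.
R(k) = B(k−1)·f(k)/C(k) = (k**3 - k**2 - 2*k - 2)/(2*k**3 + 7*k**2 - k - 10); s_k = R·t_k = 2*3**k*(k**3 - k**2 - 2*k - 2).
Check: Δs_k = 2*3**k*(2*k**3 + 7*k**2 - k - 10). ✓
Σ_(k=0)^n t_k = s_(n+1) − s_(0) = (6*3**n*(n**3 + 2*n**2 - n - 4)) − (-4), i.e. 6*3**n*n**3 + 12*3**n*n**2 - 6*3**n*n - 24*3**n + 4.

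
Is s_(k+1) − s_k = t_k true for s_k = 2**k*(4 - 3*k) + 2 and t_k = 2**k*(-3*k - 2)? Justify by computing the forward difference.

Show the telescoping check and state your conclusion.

s_(k+1) = 2*2**k*(1 - 3*k) + 2
s_(k+1) − s_k = 2**k*(-3*k - 2)
(s_(k+1) − s_k) − t_k = 0

Valid — Δs_k = t_k.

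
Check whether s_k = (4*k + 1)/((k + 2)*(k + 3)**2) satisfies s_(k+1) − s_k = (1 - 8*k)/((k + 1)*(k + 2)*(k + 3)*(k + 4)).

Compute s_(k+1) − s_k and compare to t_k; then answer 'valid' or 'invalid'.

Invalid: residual 2*(12*k**2 + 40*k + 1)/(k**6 + 17*k**5 + 117*k**4 + 415*k**3 + 794*k**2 + 768*k + 288) ≠ 0.

s_(k+1) = (4*k + 5)/((k + 3)*(k + 4)**2)
s_(k+1) − s_k = (-8*k**2 - 23*k + 14)/(k**5 + 16*k**4 + 101*k**3 + 314*k**2 + 480*k + 288)
(s_(k+1) − s_k) − t_k = 2*(12*k**2 + 40*k + 1)/(k**6 + 17*k**5 + 117*k**4 + 415*k**3 + 794*k**2 + 768*k + 288)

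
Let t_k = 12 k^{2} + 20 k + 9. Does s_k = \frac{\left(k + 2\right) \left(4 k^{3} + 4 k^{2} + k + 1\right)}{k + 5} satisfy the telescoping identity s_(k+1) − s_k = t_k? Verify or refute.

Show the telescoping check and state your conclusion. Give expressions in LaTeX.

Invalid: residual \frac{12 \left(- 2 k^{3} - 19 k^{2} - 27 k - 11\right)}{k^{2} + 11 k + 30} ≠ 0.

s_(k+1) = (k + 3)*(k + 4*(k + 1)**3 + 4*(k + 1)**2 + 2)/(k + 6)
s_(k+1) − s_k = (12*k**4 + 128*k**3 + 361*k**2 + 375*k + 138)/(k**2 + 11*k + 30)
(s_(k+1) − s_k) − t_k = 12*(-2*k**3 - 19*k**2 - 27*k - 11)/(k**2 + 11*k + 30)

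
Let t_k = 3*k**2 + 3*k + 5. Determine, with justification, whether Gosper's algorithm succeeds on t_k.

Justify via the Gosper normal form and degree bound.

Yes. s_k = k*(k**2 + 4).

Step 1: r(k) = (3*k**2 + 9*k + 11)/(3*k**2 + 3*k + 5).
Gosper form: A/B · C(k+1)/C(k) with A=1, B=1, C=k**2 + k + 5/3.
Set up (1)·f(k+1) − (1)·f(k) − (k**2 + k + 5/3) = 0.
From deg A=0, deg B=0, deg C=2: d=3.
Solve for f: f(k) = k*(k**2 + 4)/3 (degree 3 ≤ 3).
R(k) = B(k−1)·f(k)/C(k) = k*(k**2 + 4)/(3*k**2 + 3*k + 5); s_k = R·t_k = k*(k**2 + 4).
Check: Δs_k = 3*k**2 + 3*k + 5. ✓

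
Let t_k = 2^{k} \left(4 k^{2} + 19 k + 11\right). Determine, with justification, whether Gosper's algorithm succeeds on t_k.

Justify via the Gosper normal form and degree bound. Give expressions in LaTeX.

Yes. s_k = 2^{k} \left(4 k^{2} + 3 k - 3\right).

Ratio r(k) = 2*(4*k**2 + 27*k + 34)/(4*k**2 + 19*k + 11).
Gosper form: A/B · C(k+1)/C(k) with A=2, B=1, C=k**2 + 19*k/4 + 11/4.
Solve (2)·f(k+1) − (1)·f(k) = k**2 + 19*k/4 + 11/4.
deg f ≤ 2 (via 0,0,2).
Solve for f: f(k) = (4*k**2 + 3*k - 3)/4 (degree 2 ≤ 2).
Then R = B(k−1)f/C = (4*k**2 + 3*k - 3)/(4*k**2 + 19*k + 11), so s_k = R(k)·t_k = 2**k*(4*k**2 + 3*k - 3).
Check: Δs_k = 2**k*(4*k**2 + 19*k + 11). ✓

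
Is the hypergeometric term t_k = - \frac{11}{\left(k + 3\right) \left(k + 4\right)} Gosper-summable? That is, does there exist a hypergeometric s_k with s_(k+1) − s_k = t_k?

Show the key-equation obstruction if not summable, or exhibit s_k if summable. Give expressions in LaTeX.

Yes. s_k = - \frac{11 k}{3 k + 9}.

t_(k+1)/t_k = (k + 3)/(k + 5).
So A=k + 3 and B=k + 5, with C=1.
f must satisfy (k + 3)·f(k+1) − (k + 4)·f(k) = 1.
d = 1 from the (1,1,0) case.
Coefficient equations give f(k) = k/3.
So s_k = (B(k−1)f/C)·t_k = (k*(k + 4)/3)·t_k = -11*k/(3*k + 9).
Δs = -11/(k**2 + 7*k + 12), as required.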